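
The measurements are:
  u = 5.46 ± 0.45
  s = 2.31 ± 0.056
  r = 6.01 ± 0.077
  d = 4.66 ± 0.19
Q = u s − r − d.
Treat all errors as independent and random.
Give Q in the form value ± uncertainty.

Let p = u·s = 12.6. δp/p = √((1·δu/u)² + (1·δs/s)²) = √(0.00679 + 0.000588) = 0.0859, so δp = 1.08.
Q = p − r − d: δQ = √(δp² + δr² + δd²) = √(1.17 + 0.00593 + 0.0361) = 1.10
Q = 1.94.

1.94 ± 1.10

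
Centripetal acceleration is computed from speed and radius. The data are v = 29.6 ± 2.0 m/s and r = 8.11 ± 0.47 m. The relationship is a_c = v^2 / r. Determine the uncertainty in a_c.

For a monomial a_c ∝ v^2, r^-1, fractional errors add in quadrature:
  (2·δv/v)² = (2×0.0676)² = 0.0183;  (-1·δr/r)² = (-1×0.0580)² = 0.00336
δa_c/a_c = √(0.0216) = 0.147
a_c = 108 m/s^2, so δa_c = 0.147 × 108 = 15.9 m/s^2.

15.9 m/s^2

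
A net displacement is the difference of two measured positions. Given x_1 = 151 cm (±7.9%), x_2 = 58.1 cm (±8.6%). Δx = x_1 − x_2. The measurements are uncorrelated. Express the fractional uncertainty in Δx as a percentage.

13.9%

Each term contributes (cᵢ δxᵢ)² to (δΔx)²:
  (δx_1)² = 142;  (δx_2)² = 25.0
δΔx = √(167) = 12.9 cm
Δx = 92.9 cm, so δΔx/Δx = 12.9/92.9 = 0.139.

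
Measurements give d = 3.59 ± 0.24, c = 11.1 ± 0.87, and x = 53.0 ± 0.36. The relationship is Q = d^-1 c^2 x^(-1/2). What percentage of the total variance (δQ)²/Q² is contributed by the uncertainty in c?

(δQ/Q)² = (-1·δd/d)² + (2·δc/c)² + (−½·δx/x)²
  d term: (-1×0.0669)² = 0.00447
  c term: (2×0.0784)² = 0.0246
  x term: (-0.5×0.00679)² = 1.15e-05
Total = 0.0291. Share from c = 0.0246/0.0291 = 0.846.

84.6%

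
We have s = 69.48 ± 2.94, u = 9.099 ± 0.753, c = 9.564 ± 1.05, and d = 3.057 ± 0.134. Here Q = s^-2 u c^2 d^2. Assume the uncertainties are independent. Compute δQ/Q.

0.264

Q is a product of powers, so relative uncertainties combine in quadrature:
  (-2·δs/s)² = (-2×0.0423)² = 0.00716;  (1·δu/u)² = (1×0.0828)² = 0.00685;  (2·δc/c)² = (2×0.110)² = 0.0482;  (2·δd/d)² = (2×0.0438)² = 0.00769
δQ/Q = √(0.0699) = 0.264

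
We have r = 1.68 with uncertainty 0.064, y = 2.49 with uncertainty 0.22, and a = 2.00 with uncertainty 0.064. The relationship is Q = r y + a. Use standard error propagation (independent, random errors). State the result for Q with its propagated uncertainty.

Let p = r·y = 4.18. δp/p = √((1·δr/r)² + (1·δy/y)²) = √(0.00145 + 0.00781) = 0.0962, so δp = 0.402.
Q = p + a: δQ = √(δp² + δa²) = √(0.162 + 0.00410) = 0.408
Q = 6.18.

6.18 ± 0.408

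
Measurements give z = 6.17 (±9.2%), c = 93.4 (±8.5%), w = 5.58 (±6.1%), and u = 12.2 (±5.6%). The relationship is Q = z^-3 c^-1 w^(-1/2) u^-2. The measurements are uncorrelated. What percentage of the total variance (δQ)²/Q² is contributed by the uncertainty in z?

78.6%

(δQ/Q)² = (-3·δz/z)² + (-1·δc/c)² + (−½·δw/w)² + (-2·δu/u)²
  z term: (-3×0.0920)² = 0.0762
  c term: (-1×0.0850)² = 0.00723
  w term: (-0.5×0.0610)² = 0.000930
  u term: (-2×0.0560)² = 0.0125
Total = 0.0969. Share from z = 0.0762/0.0969 = 0.786.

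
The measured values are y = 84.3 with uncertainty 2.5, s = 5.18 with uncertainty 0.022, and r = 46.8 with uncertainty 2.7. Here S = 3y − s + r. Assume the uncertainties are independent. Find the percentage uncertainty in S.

For a sum/difference, combine absolute errors in quadrature:
  (3·δy)² = 56.2;  (δs)² = 0.000484;  (δr)² = 7.29
δS = √(63.5) = 7.97
S = 295, so δS/S = 7.97/295 = 0.0271.

2.71%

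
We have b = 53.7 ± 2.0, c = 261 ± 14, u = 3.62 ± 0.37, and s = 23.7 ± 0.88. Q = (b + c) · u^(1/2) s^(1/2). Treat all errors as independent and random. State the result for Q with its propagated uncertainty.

2910 ± 206

Let w = b + c = 315. δw = √(δb² + δc²) = √(4.00 + 196) = 14.1, so δw/w = 0.0449.
Q is then a monomial in w, u, s:
δQ/Q = √((δw/w)² + (½·δu/u)² + (½·δs/s)²) = √(0.00202 + 0.00261 + 0.000345) = 0.0705
Q = 2910, so δQ = 0.0705 × 2910 = 206.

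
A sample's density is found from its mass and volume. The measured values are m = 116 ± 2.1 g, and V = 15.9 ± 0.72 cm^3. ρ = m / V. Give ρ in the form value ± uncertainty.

7.30 ± 0.356 g/cm^3

Each factor contributes (exponent × relative error)² to (δρ/ρ)²:
  (1·δm/m)² = (1×0.0181)² = 0.000328;  (-1·δV/V)² = (-1×0.0453)² = 0.00205
δρ/ρ = √(0.00238) = 0.0488
ρ = 7.30 g/cm^3, so δρ = 0.0488 × 7.30 = 0.356 g/cm^3.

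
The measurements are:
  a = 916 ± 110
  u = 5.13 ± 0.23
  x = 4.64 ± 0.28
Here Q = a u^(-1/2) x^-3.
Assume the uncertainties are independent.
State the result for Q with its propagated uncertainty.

4.05 ± 0.884

Q is a product of powers, so relative uncertainties combine in quadrature:
  (1·δa/a)² = (1×0.120)² = 0.0144;  (−½·δu/u)² = (-0.5×0.0448)² = 0.000503;  (-3·δx/x)² = (-3×0.0603)² = 0.0328
δQ/Q = √(0.0477) = 0.218
Q = 4.05, so δQ = 0.218 × 4.05 = 0.884.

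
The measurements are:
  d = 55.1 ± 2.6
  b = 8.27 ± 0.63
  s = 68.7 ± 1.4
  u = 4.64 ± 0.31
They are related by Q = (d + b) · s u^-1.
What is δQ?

76.6

Let w = d + b = 63.4. δw = √(δd² + δb²) = √(6.76 + 0.397) = 2.68, so δw/w = 0.0422.
Q is then a monomial in w, s, u:
δQ/Q = √((δw/w)² + (1·δs/s)² + (-1·δu/u)²) = √(0.00178 + 0.000415 + 0.00446) = 0.0816
Q = 938, so δQ = 0.0816 × 938 = 76.6.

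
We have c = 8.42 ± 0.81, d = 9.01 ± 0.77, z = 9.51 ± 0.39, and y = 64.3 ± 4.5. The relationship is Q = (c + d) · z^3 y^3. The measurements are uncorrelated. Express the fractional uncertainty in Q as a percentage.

25.2%

Let u = c + d = 17.4. δu = √(δc² + δd²) = √(0.656 + 0.593) = 1.12, so δu/u = 0.0641.
Q is then a monomial in u, z, y:
δQ/Q = √((δu/u)² + (3·δz/z)² + (3·δy/y)²) = √(0.00411 + 0.0151 + 0.0441) = 0.252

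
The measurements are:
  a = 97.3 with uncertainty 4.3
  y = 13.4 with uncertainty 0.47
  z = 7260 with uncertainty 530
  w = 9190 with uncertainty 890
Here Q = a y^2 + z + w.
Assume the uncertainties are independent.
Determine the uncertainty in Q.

1780

Let p = a·y^2 = 17500. δp/p = √((1·δa/a)² + (2·δy/y)²) = √(0.00195 + 0.00492) = 0.0829, so δp = 1450.
Q = p + z + w: δQ = √(δp² + δz² + δw²) = √(2.1e+06 + 2.81e+05 + 7.92e+05) = 1780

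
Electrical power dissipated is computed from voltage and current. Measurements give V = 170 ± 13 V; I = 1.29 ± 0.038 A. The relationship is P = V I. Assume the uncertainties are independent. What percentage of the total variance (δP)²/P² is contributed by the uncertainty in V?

(δP/P)² = (1·δV/V)² + (1·δI/I)²
  V term: (1×0.0765)² = 0.00585
  I term: (1×0.0295)² = 0.000868
Total = 0.00672. Share from V = 0.00585/0.00672 = 0.871.

87.1%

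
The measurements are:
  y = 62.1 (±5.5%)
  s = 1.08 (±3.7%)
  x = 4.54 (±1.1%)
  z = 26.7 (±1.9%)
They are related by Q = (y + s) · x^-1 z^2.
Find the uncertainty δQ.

665

Let u = y + s = 63.2. δu = √(δy² + δs²) = √(11.7 + 0.00160) = 3.42, so δu/u = 0.0541.
Q is then a monomial in u, x, z:
δQ/Q = √((δu/u)² + (-1·δx/x)² + (2·δz/z)²) = √(0.00292 + 0.000121 + 0.00144) = 0.0670
Q = 9920, so δQ = 0.0670 × 9920 = 665.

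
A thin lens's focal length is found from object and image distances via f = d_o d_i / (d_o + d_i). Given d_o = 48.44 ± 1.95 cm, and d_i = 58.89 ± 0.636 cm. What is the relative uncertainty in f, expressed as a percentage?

2.26%

∂f/∂d_o = (d_i/(d_o+d_i))² = 0.301;  ∂f/∂d_i = (d_o/(d_o+d_i))² = 0.204
δf = √((∂f/∂d_o · δd_o)² + (∂f/∂d_i · δd_i)²) = √(0.345 + 0.0168) = 0.601 cm
f = 26.58 cm, so δf/f = 0.601/26.58 = 0.0226.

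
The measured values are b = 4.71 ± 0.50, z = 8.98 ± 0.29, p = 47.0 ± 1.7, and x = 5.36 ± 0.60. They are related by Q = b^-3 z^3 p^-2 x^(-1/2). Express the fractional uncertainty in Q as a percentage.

Since Q is a product/quotient, work with relative uncertainties:
  (-3·δb/b)² = (-3×0.106)² = 0.101;  (3·δz/z)² = (3×0.0323)² = 0.00939;  (-2·δp/p)² = (-2×0.0362)² = 0.00523;  (−½·δx/x)² = (-0.5×0.112)² = 0.00313
δQ/Q = √(0.119) = 0.345

34.5%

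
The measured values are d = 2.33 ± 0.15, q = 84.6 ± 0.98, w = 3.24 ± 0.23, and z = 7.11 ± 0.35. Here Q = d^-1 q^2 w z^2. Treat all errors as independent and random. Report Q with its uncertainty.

Products/powers → add relative errors in quadrature, weighted by exponent:
  (-1·δd/d)² = (-1×0.0644)² = 0.00414;  (2·δq/q)² = (2×0.0116)² = 0.000537;  (1·δw/w)² = (1×0.0710)² = 0.00504;  (2·δz/z)² = (2×0.0492)² = 0.00969
δQ/Q = √(0.0194) = 0.139
Q = 5.03e+05, so δQ = 0.139 × 5.03e+05 = 70100.

(5.03 ± 0.701) × 10^5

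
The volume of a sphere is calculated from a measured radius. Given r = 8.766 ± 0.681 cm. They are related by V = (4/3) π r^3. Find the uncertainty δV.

658 cm^3

For a monomial V ∝ r^3, fractional errors add in quadrature:
  (3·δr/r)² = (3×0.0777)² = 0.0543
δV/V = √(0.0543) = 0.233
V = 2822 cm^3, so δV = 0.233 × 2822 = 658 cm^3.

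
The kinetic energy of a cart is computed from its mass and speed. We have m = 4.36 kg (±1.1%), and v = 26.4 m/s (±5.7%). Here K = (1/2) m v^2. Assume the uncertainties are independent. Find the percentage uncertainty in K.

For a monomial K ∝ m, v^2, fractional errors add in quadrature:
  (1·δm/m)² = (1×0.0110)² = 0.000121;  (2·δv/v)² = (2×0.0570)² = 0.0130
δK/K = √(0.0131) = 0.115

11.5%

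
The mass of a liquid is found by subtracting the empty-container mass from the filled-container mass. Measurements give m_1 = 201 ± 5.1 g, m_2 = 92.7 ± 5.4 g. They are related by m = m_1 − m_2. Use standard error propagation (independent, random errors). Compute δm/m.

Sums and differences: (δm)² = Σ (cᵢ δxᵢ)².
  (δm_1)² = 26.0;  (δm_2)² = 29.2
δm = √(55.2) = 7.43 g
m = 108 g, so δm/m = 7.43/108 = 0.0686.

0.0686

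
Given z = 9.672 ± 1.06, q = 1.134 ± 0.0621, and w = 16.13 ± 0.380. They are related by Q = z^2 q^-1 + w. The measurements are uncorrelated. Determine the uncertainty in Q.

18.6

Let p = z^2·q^-1 = 82.49. δp/p = √((2·δz/z)² + (-1·δq/q)²) = √(0.0480 + 0.00300) = 0.226, so δp = 18.6.
Q = p + w: δQ = √(δp² + δw²) = √(347 + 0.144) = 18.6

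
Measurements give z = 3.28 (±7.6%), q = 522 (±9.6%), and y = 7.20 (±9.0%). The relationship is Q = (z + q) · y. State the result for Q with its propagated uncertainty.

Let u = z + q = 525. δu = √(δz² + δq²) = √(0.0621 + 2510) = 50.1, so δu/u = 0.0954.
Q is then a monomial in u, y:
δQ/Q = √((δu/u)² + (1·δy/y)²) = √(0.00910 + 0.00810) = 0.131
Q = 3780, so δQ = 0.131 × 3780 = 496.

3780 ± 496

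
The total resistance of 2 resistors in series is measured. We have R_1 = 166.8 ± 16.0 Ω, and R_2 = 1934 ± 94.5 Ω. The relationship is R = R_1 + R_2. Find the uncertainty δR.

For a sum/difference, combine absolute errors in quadrature:
  (δR_1)² = 256;  (δR_2)² = 8930
δR = √(9190) = 95.8 Ω

95.8 Ω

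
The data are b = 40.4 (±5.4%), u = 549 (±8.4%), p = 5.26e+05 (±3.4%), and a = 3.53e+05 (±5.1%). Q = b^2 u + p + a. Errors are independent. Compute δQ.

1.25e+05

Let w = b^2·u = 8.96e+05. δw/w = √((2·δb/b)² + (1·δu/u)²) = √(0.0117 + 0.00706) = 0.137, so δw = 1.23e+05.
Q = w + p + a: δQ = √(δw² + δp² + δa²) = √(1.5e+10 + 3.2e+08 + 3.24e+08) = 1.25e+05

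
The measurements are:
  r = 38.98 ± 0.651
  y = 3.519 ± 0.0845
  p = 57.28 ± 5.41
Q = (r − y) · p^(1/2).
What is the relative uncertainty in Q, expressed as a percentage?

5.07%

Let u = r − y = 35.46. δu = √(δr² + δy²) = √(0.424 + 0.00714) = 0.656, so δu/u = 0.0185.
Q is then a monomial in u, p:
δQ/Q = √((δu/u)² + (½·δp/p)²) = √(0.000343 + 0.00223) = 0.0507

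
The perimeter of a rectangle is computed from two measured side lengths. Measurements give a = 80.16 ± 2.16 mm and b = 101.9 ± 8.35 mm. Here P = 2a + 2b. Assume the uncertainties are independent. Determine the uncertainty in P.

17.2 mm

Sums and differences: (δP)² = Σ (cᵢ δxᵢ)².
  (2·δa)² = 18.7;  (2·δb)² = 279
δP = √(298) = 17.2 mm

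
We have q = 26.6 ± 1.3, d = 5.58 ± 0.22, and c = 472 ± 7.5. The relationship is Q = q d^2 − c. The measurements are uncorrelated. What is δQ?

Let p = q·d^2 = 828. δp/p = √((1·δq/q)² + (2·δd/d)²) = √(0.00239 + 0.00622) = 0.0928, so δp = 76.8.
Q = p − c: δQ = √(δp² + δc²) = √(5900 + 56.2) = 77.2

77.2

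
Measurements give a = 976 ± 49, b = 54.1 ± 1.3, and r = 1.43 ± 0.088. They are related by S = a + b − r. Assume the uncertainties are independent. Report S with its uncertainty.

Sums and differences: (δS)² = Σ (cᵢ δxᵢ)².
  (δa)² = 2400;  (δb)² = 1.69;  (δr)² = 0.00774
δS = √(2400) = 49.0
S = 1030.

1030 ± 49.0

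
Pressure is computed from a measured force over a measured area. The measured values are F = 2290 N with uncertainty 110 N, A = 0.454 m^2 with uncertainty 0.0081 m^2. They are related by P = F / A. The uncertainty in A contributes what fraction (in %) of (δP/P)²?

12.1%

(δP/P)² = (1·δF/F)² + (-1·δA/A)²
  F term: (1×0.0480)² = 0.00231
  A term: (-1×0.0178)² = 0.000318
Total = 0.00263. Share from A = 0.000318/0.00263 = 0.121.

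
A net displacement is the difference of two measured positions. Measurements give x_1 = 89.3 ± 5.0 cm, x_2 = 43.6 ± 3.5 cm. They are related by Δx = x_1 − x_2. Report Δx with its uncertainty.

45.7 ± 6.10 cm

Absolute uncertainties add in quadrature for a linear combination:
  (δx_1)² = 25.0;  (δx_2)² = 12.2
δΔx = √(37.2) = 6.10 cm
Δx = 45.7 cm.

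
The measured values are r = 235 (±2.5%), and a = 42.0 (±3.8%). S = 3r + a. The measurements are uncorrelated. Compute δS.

S is a linear combination, so absolute uncertainties add in quadrature:
  (3·δr)² = 311;  (δa)² = 2.55
δS = √(313) = 17.7

17.7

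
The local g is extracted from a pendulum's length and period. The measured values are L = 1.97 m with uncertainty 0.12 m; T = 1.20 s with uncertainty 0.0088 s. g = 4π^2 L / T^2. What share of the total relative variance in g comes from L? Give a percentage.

94.5%

(δg/g)² = (1·δL/L)² + (-2·δT/T)²
  L term: (1×0.0609)² = 0.00371
  T term: (-2×0.00733)² = 0.000215
Total = 0.00393. Share from L = 0.00371/0.00393 = 0.945.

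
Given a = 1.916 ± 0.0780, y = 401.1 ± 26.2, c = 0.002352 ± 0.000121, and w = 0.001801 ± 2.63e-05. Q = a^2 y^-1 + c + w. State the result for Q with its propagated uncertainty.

Let p = a^2·y^-1 = 0.009152. δp/p = √((2·δa/a)² + (-1·δy/y)²) = √(0.00663 + 0.00427) = 0.104, so δp = 0.000955.
Q = p + c + w: δQ = √(δp² + δc² + δw²) = √(9.13e-07 + 1.46e-08 + 6.92e-10) = 0.000963
Q = 0.01331.

0.01331 ± 0.000963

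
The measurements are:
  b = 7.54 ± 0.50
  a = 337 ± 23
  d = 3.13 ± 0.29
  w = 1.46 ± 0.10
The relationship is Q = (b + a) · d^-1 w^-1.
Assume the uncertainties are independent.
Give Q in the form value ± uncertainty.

75.4 ± 10.0

Let u = b + a = 345. δu = √(δb² + δa²) = √(0.250 + 529) = 23.0, so δu/u = 0.0668.
Q is then a monomial in u, d, w:
δQ/Q = √((δu/u)² + (-1·δd/d)² + (-1·δw/w)²) = √(0.00446 + 0.00858 + 0.00469) = 0.133
Q = 75.4, so δQ = 0.133 × 75.4 = 10.0.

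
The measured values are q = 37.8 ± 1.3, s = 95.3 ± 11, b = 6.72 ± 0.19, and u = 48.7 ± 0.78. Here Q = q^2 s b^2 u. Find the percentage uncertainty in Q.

Relative error in a monomial: (δQ/Q)² = Σ (nᵢ · δxᵢ/xᵢ)².
  (2·δq/q)² = (2×0.0344)² = 0.00473;  (1·δs/s)² = (1×0.115)² = 0.0133;  (2·δb/b)² = (2×0.0283)² = 0.00320;  (1·δu/u)² = (1×0.0160)² = 0.000257
δQ/Q = √(0.0215) = 0.147

14.7%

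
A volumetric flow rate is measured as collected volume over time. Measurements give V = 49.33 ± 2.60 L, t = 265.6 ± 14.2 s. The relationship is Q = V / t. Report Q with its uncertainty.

Relative error in a monomial: (δQ/Q)² = Σ (nᵢ · δxᵢ/xᵢ)².
  (1·δV/V)² = (1×0.0527)² = 0.00278;  (-1·δt/t)² = (-1×0.0535)² = 0.00286
δQ/Q = √(0.00564) = 0.0751
Q = 0.1857 L/s, so δQ = 0.0751 × 0.1857 = 0.0139 L/s.

0.1857 ± 0.0139 L/s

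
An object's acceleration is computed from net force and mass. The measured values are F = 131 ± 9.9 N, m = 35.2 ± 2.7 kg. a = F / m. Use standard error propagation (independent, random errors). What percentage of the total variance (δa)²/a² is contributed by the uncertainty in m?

(δa/a)² = (1·δF/F)² + (-1·δm/m)²
  F term: (1×0.0756)² = 0.00571
  m term: (-1×0.0767)² = 0.00588
Total = 0.0116. Share from m = 0.00588/0.0116 = 0.507.

50.7%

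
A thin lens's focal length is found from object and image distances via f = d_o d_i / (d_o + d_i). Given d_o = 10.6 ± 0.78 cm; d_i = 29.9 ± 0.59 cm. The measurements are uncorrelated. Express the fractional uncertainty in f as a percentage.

∂f/∂d_o = (d_i/(d_o+d_i))² = 0.545;  ∂f/∂d_i = (d_o/(d_o+d_i))² = 0.0685
δf = √((∂f/∂d_o · δd_o)² + (∂f/∂d_i · δd_i)²) = √(0.181 + 0.00163) = 0.427 cm
f = 7.83 cm, so δf/f = 0.427/7.83 = 0.0546.

5.46%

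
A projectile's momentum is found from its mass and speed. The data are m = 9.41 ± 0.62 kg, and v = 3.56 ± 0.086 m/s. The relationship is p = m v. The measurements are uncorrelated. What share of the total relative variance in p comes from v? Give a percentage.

11.8%

(δp/p)² = (1·δm/m)² + (1·δv/v)²
  m term: (1×0.0659)² = 0.00434
  v term: (1×0.0242)² = 0.000584
Total = 0.00492. Share from v = 0.000584/0.00492 = 0.118.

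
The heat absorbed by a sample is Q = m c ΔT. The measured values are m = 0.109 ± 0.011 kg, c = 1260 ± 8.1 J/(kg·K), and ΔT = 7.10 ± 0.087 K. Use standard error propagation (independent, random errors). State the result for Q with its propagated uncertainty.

975 ± 99.3 J

Q is a product of powers, so relative uncertainties combine in quadrature:
  (1·δm/m)² = (1×0.101)² = 0.0102;  (1·δc/c)² = (1×0.00643)² = 4.13e-05;  (1·δΔT/ΔT)² = (1×0.0123)² = 0.000150
δQ/Q = √(0.0104) = 0.102
Q = 975 J, so δQ = 0.102 × 975 = 99.3 J.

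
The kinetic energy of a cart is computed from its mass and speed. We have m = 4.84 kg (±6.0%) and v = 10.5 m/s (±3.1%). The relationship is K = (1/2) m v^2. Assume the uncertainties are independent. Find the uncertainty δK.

Each factor contributes (exponent × relative error)² to (δK/K)²:
  (1·δm/m)² = (1×0.0600)² = 0.00360;  (2·δv/v)² = (2×0.0310)² = 0.00384
δK/K = √(0.00744) = 0.0863
K = 267 J, so δK = 0.0863 × 267 = 23.0 J.

23.0 J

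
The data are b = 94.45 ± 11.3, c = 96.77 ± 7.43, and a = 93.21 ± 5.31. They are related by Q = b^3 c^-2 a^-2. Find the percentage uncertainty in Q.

40.7%

Each factor contributes (exponent × relative error)² to (δQ/Q)²:
  (3·δb/b)² = (3×0.120)² = 0.129;  (-2·δc/c)² = (-2×0.0768)² = 0.0236;  (-2·δa/a)² = (-2×0.0570)² = 0.0130
δQ/Q = √(0.165) = 0.407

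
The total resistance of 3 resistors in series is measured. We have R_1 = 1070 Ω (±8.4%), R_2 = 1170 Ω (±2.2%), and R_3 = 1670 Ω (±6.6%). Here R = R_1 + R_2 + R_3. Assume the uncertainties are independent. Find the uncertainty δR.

145 Ω

Sums and differences: (δR)² = Σ (cᵢ δxᵢ)².
  (δR_1)² = 8080;  (δR_2)² = 663;  (δR_3)² = 12100
δR = √(20900) = 145 Ω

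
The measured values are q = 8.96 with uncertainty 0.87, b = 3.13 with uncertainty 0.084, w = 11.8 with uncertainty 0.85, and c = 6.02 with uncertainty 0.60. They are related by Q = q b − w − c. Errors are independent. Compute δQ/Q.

0.294

Let p = q·b = 28.0. δp/p = √((1·δq/q)² + (1·δb/b)²) = √(0.00943 + 0.000720) = 0.101, so δp = 2.83.
Q = p − w − c: δQ = √(δp² + δw² + δc²) = √(7.98 + 0.722 + 0.360) = 3.01
Q = 10.2, so δQ/Q = 3.01/10.2 = 0.294.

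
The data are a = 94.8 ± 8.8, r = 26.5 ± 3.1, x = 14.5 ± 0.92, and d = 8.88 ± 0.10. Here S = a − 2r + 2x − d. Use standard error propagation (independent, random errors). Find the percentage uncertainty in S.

Each term contributes (cᵢ δxᵢ)² to (δS)²:
  (δa)² = 77.4;  (2·δr)² = 38.4;  (2·δx)² = 3.39;  (δd)² = 0.0100
δS = √(119) = 10.9
S = 61.9, so δS/S = 10.9/61.9 = 0.176.

17.6%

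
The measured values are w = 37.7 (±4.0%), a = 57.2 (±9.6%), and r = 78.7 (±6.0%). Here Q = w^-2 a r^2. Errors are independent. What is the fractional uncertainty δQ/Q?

0.173

Q is a product of powers, so relative uncertainties combine in quadrature:
  (-2·δw/w)² = (-2×0.0400)² = 0.00640;  (1·δa/a)² = (1×0.0960)² = 0.00922;  (2·δr/r)² = (2×0.0600)² = 0.0144
δQ/Q = √(0.0300) = 0.173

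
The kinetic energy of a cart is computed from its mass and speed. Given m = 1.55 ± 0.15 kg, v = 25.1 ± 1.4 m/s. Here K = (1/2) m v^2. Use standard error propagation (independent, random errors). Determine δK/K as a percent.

Each factor contributes (exponent × relative error)² to (δK/K)²:
  (1·δm/m)² = (1×0.0968)² = 0.00937;  (2·δv/v)² = (2×0.0558)² = 0.0124
δK/K = √(0.0218) = 0.148

14.8%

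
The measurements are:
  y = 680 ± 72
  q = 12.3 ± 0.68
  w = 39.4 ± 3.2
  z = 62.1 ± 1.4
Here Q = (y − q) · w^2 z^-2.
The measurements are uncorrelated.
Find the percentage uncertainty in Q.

Let u = y − q = 668. δu = √(δy² + δq²) = √(5180 + 0.462) = 72.0, so δu/u = 0.108.
Q is then a monomial in u, w, z:
δQ/Q = √((δu/u)² + (2·δw/w)² + (-2·δz/z)²) = √(0.0116 + 0.0264 + 0.00203) = 0.200

20.0%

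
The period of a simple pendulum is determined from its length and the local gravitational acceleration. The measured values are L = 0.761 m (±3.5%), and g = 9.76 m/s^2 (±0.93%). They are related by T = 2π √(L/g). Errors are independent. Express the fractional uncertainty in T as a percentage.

Since T is a product/quotient, work with relative uncertainties:
  (½·δL/L)² = (0.5×0.0350)² = 0.000306;  (−½·δg/g)² = (-0.5×0.00930)² = 2.16e-05
δT/T = √(0.000328) = 0.0181

1.81%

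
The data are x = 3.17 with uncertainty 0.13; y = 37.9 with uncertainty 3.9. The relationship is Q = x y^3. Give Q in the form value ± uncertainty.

Each factor contributes (exponent × relative error)² to (δQ/Q)²:
  (1·δx/x)² = (1×0.0410)² = 0.00168;  (3·δy/y)² = (3×0.103)² = 0.0953
δQ/Q = √(0.0970) = 0.311
Q = 1.73e+05, so δQ = 0.311 × 1.73e+05 = 53700.

(1.73 ± 0.537) × 10^5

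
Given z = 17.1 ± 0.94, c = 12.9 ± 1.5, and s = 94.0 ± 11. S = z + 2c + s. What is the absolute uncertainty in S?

11.4

Absolute uncertainties add in quadrature for a linear combination:
  (δz)² = 0.884;  (2·δc)² = 9.00;  (δs)² = 121
δS = √(131) = 11.4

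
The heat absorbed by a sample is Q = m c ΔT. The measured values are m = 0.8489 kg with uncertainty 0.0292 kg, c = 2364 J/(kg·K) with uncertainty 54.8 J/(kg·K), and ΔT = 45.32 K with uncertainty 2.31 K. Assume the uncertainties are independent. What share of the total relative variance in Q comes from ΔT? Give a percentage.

60.2%

(δQ/Q)² = (1·δm/m)² + (1·δc/c)² + (1·δΔT/ΔT)²
  m term: (1×0.0344)² = 0.00118
  c term: (1×0.0232)² = 0.000537
  ΔT term: (1×0.0510)² = 0.00260
Total = 0.00432. Share from ΔT = 0.00260/0.00432 = 0.602.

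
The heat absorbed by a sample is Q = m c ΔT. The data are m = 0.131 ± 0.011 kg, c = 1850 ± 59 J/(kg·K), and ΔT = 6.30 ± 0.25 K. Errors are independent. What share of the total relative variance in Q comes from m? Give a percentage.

(δQ/Q)² = (1·δm/m)² + (1·δc/c)² + (1·δΔT/ΔT)²
  m term: (1×0.0840)² = 0.00705
  c term: (1×0.0319)² = 0.00102
  ΔT term: (1×0.0397)² = 0.00157
Total = 0.00964. Share from m = 0.00705/0.00964 = 0.731.

73.1%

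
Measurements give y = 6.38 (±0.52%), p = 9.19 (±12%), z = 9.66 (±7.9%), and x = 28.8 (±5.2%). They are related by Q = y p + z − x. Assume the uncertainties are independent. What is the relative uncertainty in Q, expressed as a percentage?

Let w = y·p = 58.6. δw/w = √((1·δy/y)² + (1·δp/p)²) = √(2.7e-05 + 0.0144) = 0.120, so δw = 7.04.
Q = w + z − x: δQ = √(δw² + δz² + δx²) = √(49.6 + 0.582 + 2.24) = 7.24
Q = 39.5, so δQ/Q = 7.24/39.5 = 0.183.

18.3%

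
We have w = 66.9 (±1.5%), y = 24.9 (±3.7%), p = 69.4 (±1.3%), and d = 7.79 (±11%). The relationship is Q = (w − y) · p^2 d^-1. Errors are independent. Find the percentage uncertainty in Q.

11.8%

Let u = w − y = 42.0. δu = √(δw² + δy²) = √(1.01 + 0.849) = 1.36, so δu/u = 0.0324.
Q is then a monomial in u, p, d:
δQ/Q = √((δu/u)² + (2·δp/p)² + (-1·δd/d)²) = √(0.00105 + 0.000676 + 0.0121) = 0.118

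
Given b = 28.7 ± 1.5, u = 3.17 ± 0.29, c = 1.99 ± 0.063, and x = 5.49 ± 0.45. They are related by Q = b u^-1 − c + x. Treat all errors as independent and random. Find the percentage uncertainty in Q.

8.42%

Let p = b·u^-1 = 9.05. δp/p = √((1·δb/b)² + (-1·δu/u)²) = √(0.00273 + 0.00837) = 0.105, so δp = 0.954.
Q = p − c + x: δQ = √(δp² + δc² + δx²) = √(0.910 + 0.00397 + 0.203) = 1.06
Q = 12.6, so δQ/Q = 1.06/12.6 = 0.0842.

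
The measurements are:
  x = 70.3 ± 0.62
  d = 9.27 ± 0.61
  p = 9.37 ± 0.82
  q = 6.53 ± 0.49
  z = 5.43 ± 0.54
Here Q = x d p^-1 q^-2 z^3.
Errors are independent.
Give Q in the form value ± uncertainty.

261 ± 91.8

Relative error in a monomial: (δQ/Q)² = Σ (nᵢ · δxᵢ/xᵢ)².
  (1·δx/x)² = (1×0.00882)² = 7.78e-05;  (1·δd/d)² = (1×0.0658)² = 0.00433;  (-1·δp/p)² = (-1×0.0875)² = 0.00766;  (-2·δq/q)² = (-2×0.0750)² = 0.0225;  (3·δz/z)² = (3×0.0994)² = 0.0890
δQ/Q = √(0.124) = 0.352
Q = 261, so δQ = 0.352 × 261 = 91.8.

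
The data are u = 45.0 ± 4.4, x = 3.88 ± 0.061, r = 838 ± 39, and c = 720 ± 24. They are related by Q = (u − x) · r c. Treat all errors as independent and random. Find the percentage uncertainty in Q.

12.1%

Let w = u − x = 41.1. δw = √(δu² + δx²) = √(19.4 + 0.00372) = 4.40, so δw/w = 0.107.
Q is then a monomial in w, r, c:
δQ/Q = √((δw/w)² + (1·δr/r)² + (1·δc/c)²) = √(0.0115 + 0.00217 + 0.00111) = 0.121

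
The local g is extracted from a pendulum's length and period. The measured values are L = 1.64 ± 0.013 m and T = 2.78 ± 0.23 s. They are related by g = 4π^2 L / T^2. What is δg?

For a monomial g ∝ L, T^-2, fractional errors add in quadrature:
  (1·δL/L)² = (1×0.00793)² = 6.28e-05;  (-2·δT/T)² = (-2×0.0827)² = 0.0274
δg/g = √(0.0274) = 0.166
g = 8.38 m/s^2, so δg = 0.166 × 8.38 = 1.39 m/s^2.

1.39 m/s^2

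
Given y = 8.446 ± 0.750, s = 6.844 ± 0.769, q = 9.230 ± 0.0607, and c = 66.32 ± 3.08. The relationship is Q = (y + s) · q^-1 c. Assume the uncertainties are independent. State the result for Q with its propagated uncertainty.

109.9 ± 9.28

Let u = y + s = 15.29. δu = √(δy² + δs²) = √(0.562 + 0.591) = 1.07, so δu/u = 0.0703.
Q is then a monomial in u, q, c:
δQ/Q = √((δu/u)² + (-1·δq/q)² + (1·δc/c)²) = √(0.00494 + 4.32e-05 + 0.00216) = 0.0845
Q = 109.9, so δQ = 0.0845 × 109.9 = 9.28.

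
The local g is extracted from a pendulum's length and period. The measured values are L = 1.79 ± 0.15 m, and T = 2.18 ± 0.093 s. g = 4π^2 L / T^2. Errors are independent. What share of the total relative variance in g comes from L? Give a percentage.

(δg/g)² = (1·δL/L)² + (-2·δT/T)²
  L term: (1×0.0838)² = 0.00702
  T term: (-2×0.0427)² = 0.00728
Total = 0.0143. Share from L = 0.00702/0.0143 = 0.491.

49.1%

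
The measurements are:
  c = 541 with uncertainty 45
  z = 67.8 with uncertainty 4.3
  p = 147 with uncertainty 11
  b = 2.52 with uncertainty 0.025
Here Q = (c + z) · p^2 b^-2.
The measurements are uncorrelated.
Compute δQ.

Let u = c + z = 609. δu = √(δc² + δz²) = √(2020 + 18.5) = 45.2, so δu/u = 0.0743.
Q is then a monomial in u, p, b:
δQ/Q = √((δu/u)² + (2·δp/p)² + (-2·δb/b)²) = √(0.00551 + 0.0224 + 0.000394) = 0.168
Q = 2.07e+06, so δQ = 0.168 × 2.07e+06 = 3.49e+05.

3.49e+05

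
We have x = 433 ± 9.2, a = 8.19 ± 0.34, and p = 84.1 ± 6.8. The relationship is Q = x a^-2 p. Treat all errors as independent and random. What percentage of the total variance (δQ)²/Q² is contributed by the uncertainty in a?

(δQ/Q)² = (1·δx/x)² + (-2·δa/a)² + (1·δp/p)²
  x term: (1×0.0212)² = 0.000451
  a term: (-2×0.0415)² = 0.00689
  p term: (1×0.0809)² = 0.00654
Total = 0.0139. Share from a = 0.00689/0.0139 = 0.497.

49.7%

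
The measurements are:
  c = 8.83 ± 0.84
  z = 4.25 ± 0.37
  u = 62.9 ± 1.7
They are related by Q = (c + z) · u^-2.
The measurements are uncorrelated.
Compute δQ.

Let w = c + z = 13.1. δw = √(δc² + δz²) = √(0.706 + 0.137) = 0.918, so δw/w = 0.0702.
Q is then a monomial in w, u:
δQ/Q = √((δw/w)² + (-2·δu/u)²) = √(0.00492 + 0.00292) = 0.0886
Q = 0.00331, so δQ = 0.0886 × 0.00331 = 0.000293.

0.000293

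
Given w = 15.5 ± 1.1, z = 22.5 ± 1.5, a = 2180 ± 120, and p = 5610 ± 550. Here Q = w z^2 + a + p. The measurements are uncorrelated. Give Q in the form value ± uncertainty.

15600 ± 1310

Let h = w·z^2 = 7850. δh/h = √((1·δw/w)² + (2·δz/z)²) = √(0.00504 + 0.0178) = 0.151, so δh = 1190.
Q = h + a + p: δQ = √(δh² + δa² + δp²) = √(1.4e+06 + 14400 + 3.02e+05) = 1310
Q = 15600.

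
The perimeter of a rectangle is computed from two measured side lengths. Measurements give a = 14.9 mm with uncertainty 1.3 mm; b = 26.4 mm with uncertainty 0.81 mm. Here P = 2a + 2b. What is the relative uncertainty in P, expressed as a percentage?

Each term contributes (cᵢ δxᵢ)² to (δP)²:
  (2·δa)² = 6.76;  (2·δb)² = 2.62
δP = √(9.38) = 3.06 mm
P = 82.6 mm, so δP/P = 3.06/82.6 = 0.0371.

3.71%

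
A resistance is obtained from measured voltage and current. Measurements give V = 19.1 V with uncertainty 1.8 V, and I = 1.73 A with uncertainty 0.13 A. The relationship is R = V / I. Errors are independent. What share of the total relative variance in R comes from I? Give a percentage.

38.9%

(δR/R)² = (1·δV/V)² + (-1·δI/I)²
  V term: (1×0.0942)² = 0.00888
  I term: (-1×0.0751)² = 0.00565
Total = 0.0145. Share from I = 0.00565/0.0145 = 0.389.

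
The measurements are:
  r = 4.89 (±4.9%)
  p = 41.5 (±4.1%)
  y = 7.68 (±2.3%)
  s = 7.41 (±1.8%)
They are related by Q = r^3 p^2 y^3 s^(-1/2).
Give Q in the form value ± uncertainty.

(3.35 ± 0.610) × 10^7

Since Q is a product/quotient, work with relative uncertainties:
  (3·δr/r)² = (3×0.0490)² = 0.0216;  (2·δp/p)² = (2×0.0410)² = 0.00672;  (3·δy/y)² = (3×0.0230)² = 0.00476;  (−½·δs/s)² = (-0.5×0.0180)² = 8.1e-05
δQ/Q = √(0.0332) = 0.182
Q = 3.35e+07, so δQ = 0.182 × 3.35e+07 = 6.1e+06.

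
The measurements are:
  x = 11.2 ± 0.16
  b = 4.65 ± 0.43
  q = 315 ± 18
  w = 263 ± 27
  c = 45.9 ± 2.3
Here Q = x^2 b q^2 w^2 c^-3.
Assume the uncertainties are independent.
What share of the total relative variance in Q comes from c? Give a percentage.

25.9%

(δQ/Q)² = (2·δx/x)² + (1·δb/b)² + (2·δq/q)² + (2·δw/w)² + (-3·δc/c)²
  x term: (2×0.0143)² = 0.000816
  b term: (1×0.0925)² = 0.00855
  q term: (2×0.0571)² = 0.0131
  w term: (2×0.103)² = 0.0422
  c term: (-3×0.0501)² = 0.0226
Total = 0.0872. Share from c = 0.0226/0.0872 = 0.259.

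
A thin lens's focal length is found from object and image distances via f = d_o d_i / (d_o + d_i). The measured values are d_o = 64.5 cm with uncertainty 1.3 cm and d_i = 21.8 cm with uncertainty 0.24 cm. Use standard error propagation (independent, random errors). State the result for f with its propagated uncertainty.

16.3 ± 0.158 cm

∂f/∂d_o = (d_i/(d_o+d_i))² = 0.0638;  ∂f/∂d_i = (d_o/(d_o+d_i))² = 0.559
δf = √((∂f/∂d_o · δd_o)² + (∂f/∂d_i · δd_i)²) = √(0.00688 + 0.0180) = 0.158 cm
f = 16.3 cm.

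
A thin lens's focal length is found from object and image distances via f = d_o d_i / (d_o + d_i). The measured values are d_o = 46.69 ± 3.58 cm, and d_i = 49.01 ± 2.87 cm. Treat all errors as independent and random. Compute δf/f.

∂f/∂d_o = (d_i/(d_o+d_i))² = 0.262;  ∂f/∂d_i = (d_o/(d_o+d_i))² = 0.238
δf = √((∂f/∂d_o · δd_o)² + (∂f/∂d_i · δd_i)²) = √(0.882 + 0.467) = 1.16 cm
f = 23.91 cm, so δf/f = 1.16/23.91 = 0.0486.

0.0486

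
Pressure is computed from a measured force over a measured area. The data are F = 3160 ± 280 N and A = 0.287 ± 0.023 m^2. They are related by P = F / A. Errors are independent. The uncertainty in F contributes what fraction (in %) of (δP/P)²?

55.0%

(δP/P)² = (1·δF/F)² + (-1·δA/A)²
  F term: (1×0.0886)² = 0.00785
  A term: (-1×0.0801)² = 0.00642
Total = 0.0143. Share from F = 0.00785/0.0143 = 0.550.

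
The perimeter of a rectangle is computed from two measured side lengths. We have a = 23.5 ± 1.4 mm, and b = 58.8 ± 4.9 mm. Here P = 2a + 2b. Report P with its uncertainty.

Sums and differences: (δP)² = Σ (cᵢ δxᵢ)².
  (2·δa)² = 7.84;  (2·δb)² = 96.0
δP = √(104) = 10.2 mm
P = 165 mm.

165 ± 10.2 mm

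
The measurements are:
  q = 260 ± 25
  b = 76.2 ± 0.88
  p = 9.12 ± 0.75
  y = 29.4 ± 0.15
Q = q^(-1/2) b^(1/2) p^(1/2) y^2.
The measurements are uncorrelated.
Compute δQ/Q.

0.0643

Q is a product of powers, so relative uncertainties combine in quadrature:
  (−½·δq/q)² = (-0.5×0.0962)² = 0.00231;  (½·δb/b)² = (0.5×0.0115)² = 3.33e-05;  (½·δp/p)² = (0.5×0.0822)² = 0.00169;  (2·δy/y)² = (2×0.00510)² = 0.000104
δQ/Q = √(0.00414) = 0.0643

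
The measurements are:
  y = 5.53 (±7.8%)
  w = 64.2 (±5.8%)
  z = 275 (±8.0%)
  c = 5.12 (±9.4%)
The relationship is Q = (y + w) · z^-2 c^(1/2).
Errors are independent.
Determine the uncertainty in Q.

Let u = y + w = 69.7. δu = √(δy² + δw²) = √(0.186 + 13.9) = 3.75, so δu/u = 0.0538.
Q is then a monomial in u, z, c:
δQ/Q = √((δu/u)² + (-2·δz/z)² + (½·δc/c)²) = √(0.00289 + 0.0256 + 0.00221) = 0.175
Q = 0.00209, so δQ = 0.175 × 0.00209 = 0.000366.

0.000366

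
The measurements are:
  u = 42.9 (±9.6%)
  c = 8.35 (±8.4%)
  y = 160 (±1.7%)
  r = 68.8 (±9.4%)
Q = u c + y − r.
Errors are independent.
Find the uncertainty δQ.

46.2

Let p = u·c = 358. δp/p = √((1·δu/u)² + (1·δc/c)²) = √(0.00922 + 0.00706) = 0.128, so δp = 45.7.
Q = p + y − r: δQ = √(δp² + δy² + δr²) = √(2090 + 7.40 + 41.8) = 46.2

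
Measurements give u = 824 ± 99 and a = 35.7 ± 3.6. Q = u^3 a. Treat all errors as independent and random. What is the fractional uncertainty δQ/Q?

0.374

Relative error in a monomial: (δQ/Q)² = Σ (nᵢ · δxᵢ/xᵢ)².
  (3·δu/u)² = (3×0.120)² = 0.130;  (1·δa/a)² = (1×0.101)² = 0.0102
δQ/Q = √(0.140) = 0.374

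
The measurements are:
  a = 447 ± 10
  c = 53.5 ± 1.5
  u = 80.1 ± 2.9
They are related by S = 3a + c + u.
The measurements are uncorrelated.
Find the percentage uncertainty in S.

2.05%

For a sum/difference, combine absolute errors in quadrature:
  (3·δa)² = 900;  (δc)² = 2.25;  (δu)² = 8.41
δS = √(911) = 30.2
S = 1470, so δS/S = 30.2/1470 = 0.0205.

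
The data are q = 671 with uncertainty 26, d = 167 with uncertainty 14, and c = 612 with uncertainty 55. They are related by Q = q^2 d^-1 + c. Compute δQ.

Let p = q^2·d^-1 = 2700. δp/p = √((2·δq/q)² + (-1·δd/d)²) = √(0.00601 + 0.00703) = 0.114, so δp = 308.
Q = p + c: δQ = √(δp² + δc²) = √(94700 + 3020) = 313

313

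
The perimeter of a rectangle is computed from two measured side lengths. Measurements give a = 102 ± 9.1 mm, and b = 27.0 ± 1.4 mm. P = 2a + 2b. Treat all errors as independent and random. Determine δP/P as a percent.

For a sum/difference, combine absolute errors in quadrature:
  (2·δa)² = 331;  (2·δb)² = 7.84
δP = √(339) = 18.4 mm
P = 258 mm, so δP/P = 18.4/258 = 0.0714.

7.14%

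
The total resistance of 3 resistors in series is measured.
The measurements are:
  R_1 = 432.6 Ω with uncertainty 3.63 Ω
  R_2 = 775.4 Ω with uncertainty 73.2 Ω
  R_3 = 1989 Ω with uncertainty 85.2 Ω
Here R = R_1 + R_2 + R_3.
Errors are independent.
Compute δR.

112 Ω

For a sum/difference, combine absolute errors in quadrature:
  (δR_1)² = 13.2;  (δR_2)² = 5360;  (δR_3)² = 7260
δR = √(12600) = 112 Ω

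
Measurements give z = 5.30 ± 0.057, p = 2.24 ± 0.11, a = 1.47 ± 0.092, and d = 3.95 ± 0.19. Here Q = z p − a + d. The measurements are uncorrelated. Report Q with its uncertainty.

14.4 ± 0.633

Let w = z·p = 11.9. δw/w = √((1·δz/z)² + (1·δp/p)²) = √(0.000116 + 0.00241) = 0.0503, so δw = 0.597.
Q = w − a + d: δQ = √(δw² + δa² + δd²) = √(0.356 + 0.00846 + 0.0361) = 0.633
Q = 14.4.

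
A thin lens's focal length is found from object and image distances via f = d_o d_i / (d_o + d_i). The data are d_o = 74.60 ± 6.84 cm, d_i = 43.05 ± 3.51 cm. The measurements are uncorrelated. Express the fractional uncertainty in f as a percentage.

∂f/∂d_o = (d_i/(d_o+d_i))² = 0.134;  ∂f/∂d_i = (d_o/(d_o+d_i))² = 0.402
δf = √((∂f/∂d_o · δd_o)² + (∂f/∂d_i · δd_i)²) = √(0.839 + 1.99) = 1.68 cm
f = 27.30 cm, so δf/f = 1.68/27.30 = 0.0616.

6.16%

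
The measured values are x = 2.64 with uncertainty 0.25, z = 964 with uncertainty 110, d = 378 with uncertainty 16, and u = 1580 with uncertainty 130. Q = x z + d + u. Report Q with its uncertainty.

Let p = x·z = 2540. δp/p = √((1·δx/x)² + (1·δz/z)²) = √(0.00897 + 0.0130) = 0.148, so δp = 377.
Q = p + d + u: δQ = √(δp² + δd² + δu²) = √(1.42e+05 + 256 + 16900) = 399
Q = 4500.

4500 ± 399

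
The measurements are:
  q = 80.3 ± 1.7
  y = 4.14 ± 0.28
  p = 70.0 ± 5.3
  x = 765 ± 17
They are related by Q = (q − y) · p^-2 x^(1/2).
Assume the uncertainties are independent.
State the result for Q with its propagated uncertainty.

Let u = q − y = 76.2. δu = √(δq² + δy²) = √(2.89 + 0.0784) = 1.72, so δu/u = 0.0226.
Q is then a monomial in u, p, x:
δQ/Q = √((δu/u)² + (-2·δp/p)² + (½·δx/x)²) = √(0.000512 + 0.0229 + 0.000123) = 0.154
Q = 0.430, so δQ = 0.154 × 0.430 = 0.0660.

0.430 ± 0.0660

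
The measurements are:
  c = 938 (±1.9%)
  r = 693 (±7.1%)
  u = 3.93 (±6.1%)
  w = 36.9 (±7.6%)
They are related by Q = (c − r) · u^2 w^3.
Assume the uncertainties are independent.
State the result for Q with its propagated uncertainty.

(1.90 ± 0.638) × 10^8

Let h = c − r = 245. δh = √(δc² + δr²) = √(318 + 2420) = 52.3, so δh/h = 0.214.
Q is then a monomial in h, u, w:
δQ/Q = √((δh/h)² + (2·δu/u)² + (3·δw/w)²) = √(0.0456 + 0.0149 + 0.0520) = 0.335
Q = 1.9e+08, so δQ = 0.335 × 1.9e+08 = 6.38e+07.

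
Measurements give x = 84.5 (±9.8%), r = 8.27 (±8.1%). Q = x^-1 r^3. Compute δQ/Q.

For a monomial Q ∝ x^-1, r^3, fractional errors add in quadrature:
  (-1·δx/x)² = (-1×0.0980)² = 0.00960;  (3·δr/r)² = (3×0.0810)² = 0.0590
δQ/Q = √(0.0687) = 0.262

0.262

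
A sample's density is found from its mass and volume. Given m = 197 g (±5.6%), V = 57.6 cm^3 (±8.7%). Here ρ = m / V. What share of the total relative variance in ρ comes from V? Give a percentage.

70.7%

(δρ/ρ)² = (1·δm/m)² + (-1·δV/V)²
  m term: (1×0.0560)² = 0.00314
  V term: (-1×0.0870)² = 0.00757
Total = 0.0107. Share from V = 0.00757/0.0107 = 0.707.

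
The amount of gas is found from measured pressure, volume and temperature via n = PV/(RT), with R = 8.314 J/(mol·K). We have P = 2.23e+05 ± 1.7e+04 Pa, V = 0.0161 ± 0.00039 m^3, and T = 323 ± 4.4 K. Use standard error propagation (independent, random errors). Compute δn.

0.108 mol

Since n is a product/quotient, work with relative uncertainties:
  (1·δP/P)² = (1×0.0762)² = 0.00581;  (1·δV/V)² = (1×0.0242)² = 0.000587;  (-1·δT/T)² = (-1×0.0136)² = 0.000186
δn/n = √(0.00658) = 0.0811
n = 1.34 mol, so δn = 0.0811 × 1.34 = 0.108 mol.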